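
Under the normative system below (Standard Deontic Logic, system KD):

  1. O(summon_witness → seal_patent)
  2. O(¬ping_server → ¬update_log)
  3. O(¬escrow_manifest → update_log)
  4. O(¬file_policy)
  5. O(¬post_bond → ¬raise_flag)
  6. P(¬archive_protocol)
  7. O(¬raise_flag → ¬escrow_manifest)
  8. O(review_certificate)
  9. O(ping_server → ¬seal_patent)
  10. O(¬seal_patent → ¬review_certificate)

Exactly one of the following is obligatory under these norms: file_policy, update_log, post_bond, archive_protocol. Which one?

post_bond

Premise 8 states O(review_certificate) outright.
The contrapositive of premise 10 (O(¬seal_patent → ¬review_certificate)) is O(review_certificate → seal_patent), and O(review_certificate) is already established, so O(seal_patent).
The contrapositive of premise 9 (O(ping_server → ¬seal_patent)) is O(seal_patent → ¬ping_server), and O(seal_patent) is already established, so O(¬ping_server).
From O(¬ping_server) and premise 2, O(¬ping_server → ¬update_log), we obtain O(¬update_log).
The contrapositive of premise 3 (O(¬escrow_manifest → update_log)) is O(¬update_log → escrow_manifest), and O(¬update_log) is already established, so O(escrow_manifest).
Premise 7 is O(¬raise_flag → ¬escrow_manifest); contrapositively O(escrow_manifest → raise_flag). Since O(escrow_manifest) holds, K gives O(raise_flag).
The contrapositive of premise 5 (O(¬post_bond → ¬raise_flag)) is O(raise_flag → post_bond), and O(raise_flag) is already established, so O(post_bond).
So O(post_bond) holds — post_bond is obligatory. None of the other listed options is made obligatory by any chain of premises.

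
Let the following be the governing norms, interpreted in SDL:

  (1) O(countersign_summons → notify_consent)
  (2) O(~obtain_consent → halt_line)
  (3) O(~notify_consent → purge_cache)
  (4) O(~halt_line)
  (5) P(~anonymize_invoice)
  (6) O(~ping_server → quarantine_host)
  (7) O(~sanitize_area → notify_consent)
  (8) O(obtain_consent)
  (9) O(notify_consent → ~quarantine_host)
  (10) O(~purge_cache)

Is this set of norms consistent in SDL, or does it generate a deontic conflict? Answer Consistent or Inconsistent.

Premise 2 is O(~obtain_consent → halt_line), but O(~obtain_consent) is not derivable from the premises, so it does not yield O(halt_line).
So O(halt_line) is not derivable, and the apparent clash with O(~halt_line) does not arise.
A world satisfying every obligation exists (e.g. anonymize_invoice=false, countersign_summons=false, halt_line=false, notify_consent=true, obtain_consent=true, ping_server=true, purge_cache=false, quarantine_host=false, sanitize_area=false); no atom is both obligatory and forbidden, so the set is consistent.

Consistent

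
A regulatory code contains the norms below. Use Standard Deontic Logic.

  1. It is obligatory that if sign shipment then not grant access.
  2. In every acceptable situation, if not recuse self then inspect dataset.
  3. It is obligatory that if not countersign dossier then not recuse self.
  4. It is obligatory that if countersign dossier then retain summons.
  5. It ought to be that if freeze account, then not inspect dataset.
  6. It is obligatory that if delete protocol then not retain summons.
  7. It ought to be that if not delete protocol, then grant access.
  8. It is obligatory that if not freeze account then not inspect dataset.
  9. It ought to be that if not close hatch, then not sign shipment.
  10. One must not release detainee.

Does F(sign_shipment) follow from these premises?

Yes

Premises 5 and 8 are O(freeze_account → ¬inspect_dataset) and O(¬freeze_account → ¬inspect_dataset); every ideal world satisfies freeze_account or ¬freeze_account, so in either case ¬inspect_dataset holds — hence O(¬inspect_dataset).
Premise 2 is O(¬recuse_self → inspect_dataset); contrapositively O(¬inspect_dataset → recuse_self). Since O(¬inspect_dataset) holds, K gives O(recuse_self).
Premise 3 is O(¬countersign_dossier → ¬recuse_self); contrapositively O(recuse_self → countersign_dossier). Since O(recuse_self) holds, K gives O(countersign_dossier).
Applying K to premise 4 (O(countersign_dossier → retain_summons)) and O(countersign_dossier) yields O(retain_summons).
The contrapositive of premise 6 (O(delete_protocol → ¬retain_summons)) is O(retain_summons → ¬delete_protocol), and O(retain_summons) is already established, so O(¬delete_protocol).
Applying K to premise 7 (O(¬delete_protocol → grant_access)) and O(¬delete_protocol) yields O(grant_access).
The contrapositive of premise 1 (O(sign_shipment → ¬grant_access)) is O(grant_access → ¬sign_shipment), and O(grant_access) is already established, so O(¬sign_shipment).
Premises 9, 10 do not contribute to this derivation.
So O(¬sign_shipment) holds, i.e. F(sign_shipment). The claim follows.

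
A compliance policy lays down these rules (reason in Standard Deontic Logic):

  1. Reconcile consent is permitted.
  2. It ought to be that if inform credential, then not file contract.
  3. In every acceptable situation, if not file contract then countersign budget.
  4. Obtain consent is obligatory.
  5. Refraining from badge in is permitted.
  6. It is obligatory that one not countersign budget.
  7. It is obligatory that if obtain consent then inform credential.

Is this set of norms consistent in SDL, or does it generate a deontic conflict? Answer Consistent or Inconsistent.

Inconsistent

Premise 6 gives O(¬countersign_budget).
Premise 3, O(¬file_contract → countersign_budget), contraposes to O(¬countersign_budget → file_contract); with O(¬countersign_budget) we get O(file_contract).
The contrapositive of premise 2 (O(inform_credential → ¬file_contract)) is O(file_contract → ¬inform_credential), and O(file_contract) is already established, so O(¬inform_credential).
Premise 7 is O(obtain_consent → inform_credential); contrapositively O(¬inform_credential → ¬obtain_consent). Since O(¬inform_credential) holds, K gives O(¬obtain_consent).
But premise 4 directly asserts O(obtain_consent).
We now have both O(¬obtain_consent) and O(obtain_consent) — obtain_consent is simultaneously obligatory and forbidden, violating the D-axiom.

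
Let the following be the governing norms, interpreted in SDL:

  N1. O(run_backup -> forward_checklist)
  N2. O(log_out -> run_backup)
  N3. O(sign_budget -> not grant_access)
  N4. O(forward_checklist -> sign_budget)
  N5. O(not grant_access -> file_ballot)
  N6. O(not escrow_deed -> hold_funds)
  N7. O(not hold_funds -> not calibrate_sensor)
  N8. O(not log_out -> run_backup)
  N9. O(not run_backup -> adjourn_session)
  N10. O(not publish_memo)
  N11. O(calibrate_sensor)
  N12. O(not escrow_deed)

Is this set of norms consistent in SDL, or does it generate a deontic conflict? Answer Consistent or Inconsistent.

Consistent

Premise 7 is O(not hold_funds -> not calibrate_sensor), but O(not hold_funds) is not derivable from the premises, so it does not yield O(not calibrate_sensor).
So O(not calibrate_sensor) is not derivable, and the apparent clash with O(calibrate_sensor) does not arise.
A world satisfying every obligation exists (e.g. adjourn_session=false, calibrate_sensor=true, escrow_deed=false, file_ballot=true, forward_checklist=true, grant_access=false, hold_funds=true, log_out=false, publish_memo=false, run_backup=true, sign_budget=true); no atom is both obligatory and forbidden, so the set is consistent.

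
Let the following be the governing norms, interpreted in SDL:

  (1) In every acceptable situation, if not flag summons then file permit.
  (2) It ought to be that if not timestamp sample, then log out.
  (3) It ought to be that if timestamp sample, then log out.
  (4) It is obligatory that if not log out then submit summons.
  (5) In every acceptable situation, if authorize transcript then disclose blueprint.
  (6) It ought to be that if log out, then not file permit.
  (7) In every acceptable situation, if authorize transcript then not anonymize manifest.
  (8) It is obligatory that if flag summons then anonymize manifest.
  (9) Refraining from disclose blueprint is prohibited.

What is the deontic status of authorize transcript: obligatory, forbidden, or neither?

By case analysis on ¬timestamp_sample: premise 2 gives O(¬timestamp_sample → log_out) and premise 3 gives O(timestamp_sample → log_out), so O(log_out) either way.
With premise 6, O(log_out → ¬file_permit), the K-axiom yields O(¬file_permit).
The contrapositive of premise 1 (O(¬flag_summons → file_permit)) is O(¬file_permit → flag_summons), and O(¬file_permit) is already established, so O(flag_summons).
With premise 8, O(flag_summons → anonymize_manifest), the K-axiom yields O(anonymize_manifest).
Premise 7, O(authorize_transcript → ¬anonymize_manifest), contraposes to O(anonymize_manifest → ¬authorize_transcript); with O(anonymize_manifest) we get O(¬authorize_transcript).
Premises 4, 5, 9 do not contribute to this derivation.
Thus O(¬authorize_transcript), which is F(authorize_transcript): authorize_transcript is forbidden.

Forbidden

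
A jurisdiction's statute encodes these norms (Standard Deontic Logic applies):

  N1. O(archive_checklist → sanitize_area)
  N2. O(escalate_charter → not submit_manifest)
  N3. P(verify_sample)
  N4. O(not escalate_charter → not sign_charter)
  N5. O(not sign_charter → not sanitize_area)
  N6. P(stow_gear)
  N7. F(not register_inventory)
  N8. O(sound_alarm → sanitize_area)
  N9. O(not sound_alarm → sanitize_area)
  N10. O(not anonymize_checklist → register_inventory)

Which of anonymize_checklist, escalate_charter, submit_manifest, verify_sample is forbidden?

submit_manifest

By case analysis on sound_alarm: premise 8 gives O(sound_alarm → sanitize_area) and premise 9 gives O(not sound_alarm → sanitize_area), so O(sanitize_area) either way.
Premise 5 is O(not sign_charter → not sanitize_area); contrapositively O(sanitize_area → sign_charter). Since O(sanitize_area) holds, K gives O(sign_charter).
Premise 4 is O(not escalate_charter → not sign_charter); contrapositively O(sign_charter → escalate_charter). Since O(sign_charter) holds, K gives O(escalate_charter).
Premise 2 is O(escalate_charter → not submit_manifest); since O(escalate_charter), deontic closure gives O(not submit_manifest).
So O(not submit_manifest) holds, i.e. submit_manifest is forbidden. None of the other listed options is forbidden under the premises.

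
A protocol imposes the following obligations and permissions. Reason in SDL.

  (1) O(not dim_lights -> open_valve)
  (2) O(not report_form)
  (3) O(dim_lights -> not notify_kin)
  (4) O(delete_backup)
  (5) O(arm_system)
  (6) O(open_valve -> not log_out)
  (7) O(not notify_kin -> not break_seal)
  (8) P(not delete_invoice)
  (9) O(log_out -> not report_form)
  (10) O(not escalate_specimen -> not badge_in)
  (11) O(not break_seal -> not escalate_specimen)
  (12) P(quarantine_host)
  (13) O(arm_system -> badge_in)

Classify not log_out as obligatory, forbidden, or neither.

Obligatory

From premise 5 we have O(arm_system).
With premise 13, O(arm_system -> badge_in), the K-axiom yields O(badge_in).
The contrapositive of premise 10 (O(not escalate_specimen -> not badge_in)) is O(badge_in -> escalate_specimen), and O(badge_in) is already established, so O(escalate_specimen).
Premise 11, O(not break_seal -> not escalate_specimen), contraposes to O(escalate_specimen -> break_seal); with O(escalate_specimen) we get O(break_seal).
The contrapositive of premise 7 (O(not notify_kin -> not break_seal)) is O(break_seal -> notify_kin), and O(break_seal) is already established, so O(notify_kin).
Premise 3 is O(dim_lights -> not notify_kin); contrapositively O(notify_kin -> not dim_lights). Since O(notify_kin) holds, K gives O(not dim_lights).
With premise 1, O(not dim_lights -> open_valve), the K-axiom yields O(open_valve).
With premise 6, O(open_valve -> not log_out), the K-axiom yields O(not log_out).
Premises 2, 4, 8, 9, 12 do not contribute to this derivation.
Hence not log_out is obligatory.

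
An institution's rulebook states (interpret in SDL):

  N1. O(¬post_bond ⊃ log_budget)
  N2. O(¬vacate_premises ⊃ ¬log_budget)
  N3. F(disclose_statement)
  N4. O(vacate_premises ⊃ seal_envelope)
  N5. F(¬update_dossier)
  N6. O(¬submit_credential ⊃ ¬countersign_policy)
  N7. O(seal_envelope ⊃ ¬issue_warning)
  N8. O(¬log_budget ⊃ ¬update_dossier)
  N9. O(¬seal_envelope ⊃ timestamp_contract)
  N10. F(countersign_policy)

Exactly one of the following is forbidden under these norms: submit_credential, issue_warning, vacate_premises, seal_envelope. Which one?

Premise 5, F(¬update_dossier), is equivalent to O(update_dossier).
The contrapositive of premise 8 (O(¬log_budget ⊃ ¬update_dossier)) is O(update_dossier ⊃ log_budget), and O(update_dossier) is already established, so O(log_budget).
The contrapositive of premise 2 (O(¬vacate_premises ⊃ ¬log_budget)) is O(log_budget ⊃ vacate_premises), and O(log_budget) is already established, so O(vacate_premises).
From O(vacate_premises) and premise 4, O(vacate_premises ⊃ seal_envelope), we obtain O(seal_envelope).
Applying K to premise 7 (O(seal_envelope ⊃ ¬issue_warning)) and O(seal_envelope) yields O(¬issue_warning).
So O(¬issue_warning) holds, i.e. issue_warning is forbidden. None of the other listed options is forbidden under the premises.

issue_warning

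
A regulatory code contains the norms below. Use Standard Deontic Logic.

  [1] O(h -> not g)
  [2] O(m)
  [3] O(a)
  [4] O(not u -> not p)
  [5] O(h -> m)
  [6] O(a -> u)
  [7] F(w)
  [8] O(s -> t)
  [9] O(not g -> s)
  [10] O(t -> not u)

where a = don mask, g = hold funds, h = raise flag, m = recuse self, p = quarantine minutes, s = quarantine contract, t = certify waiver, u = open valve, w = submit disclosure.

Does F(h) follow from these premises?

Yes

From premise 3 we have O(a).
Premise 6 is O(a -> u); since O(a), deontic closure gives O(u).
Premise 10 is O(t -> not u); contrapositively O(u -> not t). Since O(u) holds, K gives O(not t).
Premise 8 is O(s -> t); contrapositively O(not t -> not s). Since O(not t) holds, K gives O(not s).
Premise 9 is O(not g -> s); contrapositively O(not s -> g). Since O(not s) holds, K gives O(g).
The contrapositive of premise 1 (O(h -> not g)) is O(g -> not h), and O(g) is already established, so O(not h).
Premises 2, 4, 5, 7 do not contribute to this derivation.
So O(not h) holds, i.e. F(h). The claim follows.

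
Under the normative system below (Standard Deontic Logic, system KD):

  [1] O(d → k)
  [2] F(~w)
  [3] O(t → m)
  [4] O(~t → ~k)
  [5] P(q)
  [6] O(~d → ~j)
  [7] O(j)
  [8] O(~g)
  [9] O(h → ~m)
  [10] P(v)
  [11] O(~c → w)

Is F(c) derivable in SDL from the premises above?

Premise 11 is O(~c → w); even if O(w) held, inferring O(~c) would be affirming the consequent — invalid.
No other premise forces O(~c). An ideal world satisfying every premise can still have c true, so F(c) is not derivable.

No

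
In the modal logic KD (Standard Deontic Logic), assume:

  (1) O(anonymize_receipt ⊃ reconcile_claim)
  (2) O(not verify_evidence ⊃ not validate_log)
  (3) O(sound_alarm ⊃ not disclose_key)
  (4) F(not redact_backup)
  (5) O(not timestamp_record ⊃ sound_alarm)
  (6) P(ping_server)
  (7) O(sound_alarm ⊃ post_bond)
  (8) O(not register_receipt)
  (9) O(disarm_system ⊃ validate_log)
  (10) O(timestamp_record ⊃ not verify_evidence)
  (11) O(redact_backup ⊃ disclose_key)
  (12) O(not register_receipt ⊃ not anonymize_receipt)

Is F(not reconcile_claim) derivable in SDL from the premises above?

Premise 1 is O(anonymize_receipt ⊃ reconcile_claim), but O(anonymize_receipt) is not derivable from the premises, so it does not yield O(reconcile_claim).
No other premise forces O(reconcile_claim). An ideal world satisfying every premise can still have not reconcile_claim true, so F(not reconcile_claim) is not derivable.

No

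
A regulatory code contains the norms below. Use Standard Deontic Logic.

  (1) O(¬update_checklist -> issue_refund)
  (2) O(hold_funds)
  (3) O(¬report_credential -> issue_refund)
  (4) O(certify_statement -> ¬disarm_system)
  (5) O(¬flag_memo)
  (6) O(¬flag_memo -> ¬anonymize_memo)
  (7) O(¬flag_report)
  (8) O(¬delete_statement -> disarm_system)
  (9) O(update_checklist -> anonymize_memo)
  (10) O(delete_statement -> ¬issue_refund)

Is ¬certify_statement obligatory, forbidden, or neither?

From premise 5 we have O(¬flag_memo).
From O(¬flag_memo) and premise 6, O(¬flag_memo -> ¬anonymize_memo), we obtain O(¬anonymize_memo).
The contrapositive of premise 9 (O(update_checklist -> anonymize_memo)) is O(¬anonymize_memo -> ¬update_checklist), and O(¬anonymize_memo) is already established, so O(¬update_checklist).
Premise 1 is O(¬update_checklist -> issue_refund); since O(¬update_checklist), deontic closure gives O(issue_refund).
The contrapositive of premise 10 (O(delete_statement -> ¬issue_refund)) is O(issue_refund -> ¬delete_statement), and O(issue_refund) is already established, so O(¬delete_statement).
Applying K to premise 8 (O(¬delete_statement -> disarm_system)) and O(¬delete_statement) yields O(disarm_system).
Premise 4, O(certify_statement -> ¬disarm_system), contraposes to O(disarm_system -> ¬certify_statement); with O(disarm_system) we get O(¬certify_statement).
Premises 2, 3, 7 do not contribute to this derivation.
Hence ¬certify_statement is obligatory.

Obligatory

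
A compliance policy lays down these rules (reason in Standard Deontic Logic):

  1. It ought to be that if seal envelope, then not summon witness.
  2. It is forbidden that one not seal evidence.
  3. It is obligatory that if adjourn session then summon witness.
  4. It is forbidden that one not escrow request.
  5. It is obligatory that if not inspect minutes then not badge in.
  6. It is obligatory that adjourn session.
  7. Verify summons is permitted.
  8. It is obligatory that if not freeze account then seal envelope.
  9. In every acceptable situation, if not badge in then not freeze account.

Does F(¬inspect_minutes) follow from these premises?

Premise 6 states O(adjourn_session) outright.
From O(adjourn_session) and premise 3, O(adjourn_session → summon_witness), we obtain O(summon_witness).
Premise 1, O(seal_envelope → ¬summon_witness), contraposes to O(summon_witness → ¬seal_envelope); with O(summon_witness) we get O(¬seal_envelope).
The contrapositive of premise 8 (O(¬freeze_account → seal_envelope)) is O(¬seal_envelope → freeze_account), and O(¬seal_envelope) is already established, so O(freeze_account).
The contrapositive of premise 9 (O(¬badge_in → ¬freeze_account)) is O(freeze_account → badge_in), and O(freeze_account) is already established, so O(badge_in).
The contrapositive of premise 5 (O(¬inspect_minutes → ¬badge_in)) is O(badge_in → inspect_minutes), and O(badge_in) is already established, so O(inspect_minutes).
Premises 2, 4, 7 do not contribute to this derivation.
So O(inspect_minutes) holds, i.e. F(¬inspect_minutes). The claim follows.

Yes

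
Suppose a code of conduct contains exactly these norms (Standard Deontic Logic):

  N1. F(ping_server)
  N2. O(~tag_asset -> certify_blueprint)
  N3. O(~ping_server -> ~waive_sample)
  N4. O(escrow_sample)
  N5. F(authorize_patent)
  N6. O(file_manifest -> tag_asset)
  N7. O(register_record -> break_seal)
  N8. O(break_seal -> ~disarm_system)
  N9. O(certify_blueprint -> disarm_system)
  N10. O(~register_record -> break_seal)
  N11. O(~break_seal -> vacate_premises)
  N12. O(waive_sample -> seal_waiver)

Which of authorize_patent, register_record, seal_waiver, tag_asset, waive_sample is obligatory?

Premises 7 and 10 are O(register_record -> break_seal) and O(~register_record -> break_seal); every ideal world satisfies register_record or ~register_record, so in either case break_seal holds — hence O(break_seal).
Applying K to premise 8 (O(break_seal -> ~disarm_system)) and O(break_seal) yields O(~disarm_system).
The contrapositive of premise 9 (O(certify_blueprint -> disarm_system)) is O(~disarm_system -> ~certify_blueprint), and O(~disarm_system) is already established, so O(~certify_blueprint).
The contrapositive of premise 2 (O(~tag_asset -> certify_blueprint)) is O(~certify_blueprint -> tag_asset), and O(~certify_blueprint) is already established, so O(tag_asset).
So O(tag_asset) holds — tag_asset is obligatory. None of the other listed options is made obligatory by any chain of premises.

tag_asset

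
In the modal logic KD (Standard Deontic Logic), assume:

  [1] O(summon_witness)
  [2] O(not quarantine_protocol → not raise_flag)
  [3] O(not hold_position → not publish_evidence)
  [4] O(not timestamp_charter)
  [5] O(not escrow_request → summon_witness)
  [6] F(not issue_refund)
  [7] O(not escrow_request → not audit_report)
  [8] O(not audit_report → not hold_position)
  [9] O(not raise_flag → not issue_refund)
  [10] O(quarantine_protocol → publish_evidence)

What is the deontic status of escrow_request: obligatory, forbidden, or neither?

Obligatory

Premise 6, F(not issue_refund), is equivalent to O(issue_refund).
Premise 9 is O(not raise_flag → not issue_refund); contrapositively O(issue_refund → raise_flag). Since O(issue_refund) holds, K gives O(raise_flag).
Premise 2 is O(not quarantine_protocol → not raise_flag); contrapositively O(raise_flag → quarantine_protocol). Since O(raise_flag) holds, K gives O(quarantine_protocol).
Premise 10 is O(quarantine_protocol → publish_evidence); since O(quarantine_protocol), deontic closure gives O(publish_evidence).
Premise 3 is O(not hold_position → not publish_evidence); contrapositively O(publish_evidence → hold_position). Since O(publish_evidence) holds, K gives O(hold_position).
Premise 8, O(not audit_report → not hold_position), contraposes to O(hold_position → audit_report); with O(hold_position) we get O(audit_report).
Premise 7 is O(not escrow_request → not audit_report); contrapositively O(audit_report → escrow_request). Since O(audit_report) holds, K gives O(escrow_request).
Premises 1, 4, 5 do not contribute to this derivation.
Hence escrow_request is obligatory.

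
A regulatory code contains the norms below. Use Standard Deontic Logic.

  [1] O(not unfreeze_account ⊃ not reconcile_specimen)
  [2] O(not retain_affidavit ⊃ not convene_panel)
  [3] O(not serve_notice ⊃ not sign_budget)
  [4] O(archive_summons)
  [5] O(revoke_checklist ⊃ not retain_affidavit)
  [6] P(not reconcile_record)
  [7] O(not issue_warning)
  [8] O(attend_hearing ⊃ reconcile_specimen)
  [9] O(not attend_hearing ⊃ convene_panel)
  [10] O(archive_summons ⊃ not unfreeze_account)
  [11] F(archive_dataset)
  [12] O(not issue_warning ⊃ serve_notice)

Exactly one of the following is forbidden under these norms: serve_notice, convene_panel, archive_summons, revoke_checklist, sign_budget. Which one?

Premise 4 states O(archive_summons) outright.
Premise 10 is O(archive_summons ⊃ not unfreeze_account); since O(archive_summons), deontic closure gives O(not unfreeze_account).
From O(not unfreeze_account) and premise 1, O(not unfreeze_account ⊃ not reconcile_specimen), we obtain O(not reconcile_specimen).
Premise 8 is O(attend_hearing ⊃ reconcile_specimen); contrapositively O(not reconcile_specimen ⊃ not attend_hearing). Since O(not reconcile_specimen) holds, K gives O(not attend_hearing).
From O(not attend_hearing) and premise 9, O(not attend_hearing ⊃ convene_panel), we obtain O(convene_panel).
Premise 2 is O(not retain_affidavit ⊃ not convene_panel); contrapositively O(convene_panel ⊃ retain_affidavit). Since O(convene_panel) holds, K gives O(retain_affidavit).
The contrapositive of premise 5 (O(revoke_checklist ⊃ not retain_affidavit)) is O(retain_affidavit ⊃ not revoke_checklist), and O(retain_affidavit) is already established, so O(not revoke_checklist).
So O(not revoke_checklist) holds, i.e. revoke_checklist is forbidden. None of the other listed options is forbidden under the premises.

revoke_checklist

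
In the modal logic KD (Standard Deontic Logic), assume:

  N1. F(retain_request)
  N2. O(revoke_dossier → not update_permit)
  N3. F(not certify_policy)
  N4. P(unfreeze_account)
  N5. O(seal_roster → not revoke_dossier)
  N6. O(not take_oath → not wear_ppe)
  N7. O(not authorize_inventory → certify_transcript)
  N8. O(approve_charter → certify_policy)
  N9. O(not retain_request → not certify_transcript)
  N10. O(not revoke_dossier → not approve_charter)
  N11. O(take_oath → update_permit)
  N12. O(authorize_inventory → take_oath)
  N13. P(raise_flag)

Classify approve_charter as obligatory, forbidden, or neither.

Forbidden

Premise 1 is F(retain_request), i.e. O(not retain_request).
Premise 9 is O(not retain_request → not certify_transcript); since O(not retain_request), deontic closure gives O(not certify_transcript).
Premise 7 is O(not authorize_inventory → certify_transcript); contrapositively O(not certify_transcript → authorize_inventory). Since O(not certify_transcript) holds, K gives O(authorize_inventory).
From O(authorize_inventory) and premise 12, O(authorize_inventory → take_oath), we obtain O(take_oath).
With premise 11, O(take_oath → update_permit), the K-axiom yields O(update_permit).
The contrapositive of premise 2 (O(revoke_dossier → not update_permit)) is O(update_permit → not revoke_dossier), and O(update_permit) is already established, so O(not revoke_dossier).
From O(not revoke_dossier) and premise 10, O(not revoke_dossier → not approve_charter), we obtain O(not approve_charter).
Premises 3, 4, 5, 6, 8, 13 do not contribute to this derivation.
Thus O(not approve_charter), which is F(approve_charter): approve_charter is forbidden.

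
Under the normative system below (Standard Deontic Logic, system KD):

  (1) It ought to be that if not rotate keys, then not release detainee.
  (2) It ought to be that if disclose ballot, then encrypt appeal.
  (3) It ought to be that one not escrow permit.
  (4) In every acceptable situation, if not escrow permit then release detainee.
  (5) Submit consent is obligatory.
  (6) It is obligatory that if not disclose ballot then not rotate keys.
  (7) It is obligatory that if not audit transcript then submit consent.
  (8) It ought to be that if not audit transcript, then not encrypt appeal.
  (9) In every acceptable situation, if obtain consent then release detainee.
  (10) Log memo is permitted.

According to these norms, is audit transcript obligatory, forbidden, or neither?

Obligatory

Premise 3 states O(¬escrow_permit) outright.
Applying K to premise 4 (O(¬escrow_permit → release_detainee)) and O(¬escrow_permit) yields O(release_detainee).
Premise 1, O(¬rotate_keys → ¬release_detainee), contraposes to O(release_detainee → rotate_keys); with O(release_detainee) we get O(rotate_keys).
Premise 6, O(¬disclose_ballot → ¬rotate_keys), contraposes to O(rotate_keys → disclose_ballot); with O(rotate_keys) we get O(disclose_ballot).
From O(disclose_ballot) and premise 2, O(disclose_ballot → encrypt_appeal), we obtain O(encrypt_appeal).
Premise 8 is O(¬audit_transcript → ¬encrypt_appeal); contrapositively O(encrypt_appeal → audit_transcript). Since O(encrypt_appeal) holds, K gives O(audit_transcript).
Premises 5, 7, 9, 10 do not contribute to this derivation.
Hence audit_transcript is obligatory.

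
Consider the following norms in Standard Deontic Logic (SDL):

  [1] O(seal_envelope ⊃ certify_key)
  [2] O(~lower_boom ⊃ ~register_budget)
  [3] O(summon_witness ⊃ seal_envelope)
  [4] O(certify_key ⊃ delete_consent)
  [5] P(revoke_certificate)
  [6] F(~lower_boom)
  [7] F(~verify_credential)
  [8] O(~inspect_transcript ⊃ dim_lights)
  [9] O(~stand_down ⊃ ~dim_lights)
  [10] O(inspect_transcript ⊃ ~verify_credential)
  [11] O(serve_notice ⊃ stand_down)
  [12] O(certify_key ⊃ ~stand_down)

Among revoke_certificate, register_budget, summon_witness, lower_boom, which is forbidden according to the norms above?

summon_witness

Premise 7, F(~verify_credential), is equivalent to O(verify_credential).
Premise 10, O(inspect_transcript ⊃ ~verify_credential), contraposes to O(verify_credential ⊃ ~inspect_transcript); with O(verify_credential) we get O(~inspect_transcript).
Premise 8 is O(~inspect_transcript ⊃ dim_lights); since O(~inspect_transcript), deontic closure gives O(dim_lights).
Premise 9 is O(~stand_down ⊃ ~dim_lights); contrapositively O(dim_lights ⊃ stand_down). Since O(dim_lights) holds, K gives O(stand_down).
The contrapositive of premise 12 (O(certify_key ⊃ ~stand_down)) is O(stand_down ⊃ ~certify_key), and O(stand_down) is already established, so O(~certify_key).
The contrapositive of premise 1 (O(seal_envelope ⊃ certify_key)) is O(~certify_key ⊃ ~seal_envelope), and O(~certify_key) is already established, so O(~seal_envelope).
Premise 3, O(summon_witness ⊃ seal_envelope), contraposes to O(~seal_envelope ⊃ ~summon_witness); with O(~seal_envelope) we get O(~summon_witness).
So O(~summon_witness) holds, i.e. summon_witness is forbidden. None of the other listed options is forbidden under the premises.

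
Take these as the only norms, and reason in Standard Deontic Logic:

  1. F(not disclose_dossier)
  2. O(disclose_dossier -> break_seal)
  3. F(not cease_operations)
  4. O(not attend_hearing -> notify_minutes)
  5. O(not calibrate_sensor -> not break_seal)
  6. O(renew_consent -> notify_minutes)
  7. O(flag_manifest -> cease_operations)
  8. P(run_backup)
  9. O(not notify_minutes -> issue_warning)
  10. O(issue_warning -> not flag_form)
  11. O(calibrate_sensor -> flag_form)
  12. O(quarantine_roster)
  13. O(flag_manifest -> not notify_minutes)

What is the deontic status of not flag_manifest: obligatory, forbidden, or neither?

F(not disclose_dossier) at premise 1 means O(disclose_dossier).
From O(disclose_dossier) and premise 2, O(disclose_dossier -> break_seal), we obtain O(break_seal).
The contrapositive of premise 5 (O(not calibrate_sensor -> not break_seal)) is O(break_seal -> calibrate_sensor), and O(break_seal) is already established, so O(calibrate_sensor).
From O(calibrate_sensor) and premise 11, O(calibrate_sensor -> flag_form), we obtain O(flag_form).
Premise 10, O(issue_warning -> not flag_form), contraposes to O(flag_form -> not issue_warning); with O(flag_form) we get O(not issue_warning).
Premise 9, O(not notify_minutes -> issue_warning), contraposes to O(not issue_warning -> notify_minutes); with O(not issue_warning) we get O(notify_minutes).
Premise 13, O(flag_manifest -> not notify_minutes), contraposes to O(notify_minutes -> not flag_manifest); with O(notify_minutes) we get O(not flag_manifest).
Premises 3, 4, 6, 7, 8, 12 do not contribute to this derivation.
Hence not flag_manifest is obligatory.

Obligatory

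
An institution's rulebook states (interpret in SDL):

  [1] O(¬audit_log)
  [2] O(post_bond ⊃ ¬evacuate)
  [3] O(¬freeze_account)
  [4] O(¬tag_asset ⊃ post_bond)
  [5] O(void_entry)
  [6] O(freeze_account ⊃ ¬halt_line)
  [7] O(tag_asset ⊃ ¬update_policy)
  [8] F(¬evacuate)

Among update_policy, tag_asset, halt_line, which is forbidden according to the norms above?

Premise 8 is F(¬evacuate), i.e. O(evacuate).
Premise 2, O(post_bond ⊃ ¬evacuate), contraposes to O(evacuate ⊃ ¬post_bond); with O(evacuate) we get O(¬post_bond).
Premise 4 is O(¬tag_asset ⊃ post_bond); contrapositively O(¬post_bond ⊃ tag_asset). Since O(¬post_bond) holds, K gives O(tag_asset).
Premise 7 is O(tag_asset ⊃ ¬update_policy); since O(tag_asset), deontic closure gives O(¬update_policy).
So O(¬update_policy) holds, i.e. update_policy is forbidden. None of the other listed options is forbidden under the premises.

update_policy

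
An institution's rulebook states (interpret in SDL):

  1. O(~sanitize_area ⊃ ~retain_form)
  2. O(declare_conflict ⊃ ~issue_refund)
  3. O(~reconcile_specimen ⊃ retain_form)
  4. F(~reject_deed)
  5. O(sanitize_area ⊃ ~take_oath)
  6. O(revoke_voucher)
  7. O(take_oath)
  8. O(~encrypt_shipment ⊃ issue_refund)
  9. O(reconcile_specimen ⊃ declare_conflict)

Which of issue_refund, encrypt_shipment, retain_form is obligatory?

encrypt_shipment

Premise 7 states O(take_oath) outright.
Premise 5, O(sanitize_area ⊃ ~take_oath), contraposes to O(take_oath ⊃ ~sanitize_area); with O(take_oath) we get O(~sanitize_area).
From O(~sanitize_area) and premise 1, O(~sanitize_area ⊃ ~retain_form), we obtain O(~retain_form).
Premise 3, O(~reconcile_specimen ⊃ retain_form), contraposes to O(~retain_form ⊃ reconcile_specimen); with O(~retain_form) we get O(reconcile_specimen).
Premise 9 is O(reconcile_specimen ⊃ declare_conflict); since O(reconcile_specimen), deontic closure gives O(declare_conflict).
From O(declare_conflict) and premise 2, O(declare_conflict ⊃ ~issue_refund), we obtain O(~issue_refund).
Premise 8 is O(~encrypt_shipment ⊃ issue_refund); contrapositively O(~issue_refund ⊃ encrypt_shipment). Since O(~issue_refund) holds, K gives O(encrypt_shipment).
So O(encrypt_shipment) holds — encrypt_shipment is obligatory. None of the other listed options is made obligatory by any chain of premises.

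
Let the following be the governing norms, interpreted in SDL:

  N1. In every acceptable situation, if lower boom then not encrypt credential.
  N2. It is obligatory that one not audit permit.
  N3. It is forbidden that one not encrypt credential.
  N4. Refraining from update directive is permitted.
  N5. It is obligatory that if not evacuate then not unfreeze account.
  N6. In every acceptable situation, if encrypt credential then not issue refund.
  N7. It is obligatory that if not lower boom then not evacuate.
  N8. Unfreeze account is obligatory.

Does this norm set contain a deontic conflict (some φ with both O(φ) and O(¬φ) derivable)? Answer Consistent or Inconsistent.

Inconsistent

Premise 8 states O(unfreeze_account) outright.
Premise 5, O(¬evacuate → ¬unfreeze_account), contraposes to O(unfreeze_account → evacuate); with O(unfreeze_account) we get O(evacuate).
Premise 7, O(¬lower_boom → ¬evacuate), contraposes to O(evacuate → lower_boom); with O(evacuate) we get O(lower_boom).
With premise 1, O(lower_boom → ¬encrypt_credential), the K-axiom yields O(¬encrypt_credential).
Yet premise 3 is F(¬encrypt_credential), i.e. O(encrypt_credential).
We now have both O(¬encrypt_credential) and O(encrypt_credential) — encrypt_credential is simultaneously obligatory and forbidden, violating the D-axiom.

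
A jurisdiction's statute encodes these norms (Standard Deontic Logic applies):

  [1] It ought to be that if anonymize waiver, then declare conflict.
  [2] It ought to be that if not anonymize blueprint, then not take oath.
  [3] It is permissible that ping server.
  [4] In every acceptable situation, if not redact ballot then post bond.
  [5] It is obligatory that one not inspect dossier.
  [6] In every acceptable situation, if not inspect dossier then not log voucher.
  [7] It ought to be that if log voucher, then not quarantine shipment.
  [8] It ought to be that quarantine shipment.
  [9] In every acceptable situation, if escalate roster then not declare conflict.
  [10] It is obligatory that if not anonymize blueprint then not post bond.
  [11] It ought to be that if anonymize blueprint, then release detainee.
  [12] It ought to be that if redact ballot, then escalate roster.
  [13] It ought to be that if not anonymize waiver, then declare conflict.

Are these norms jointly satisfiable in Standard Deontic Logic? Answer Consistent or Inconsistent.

Consistent

Premise 7 is O(log_voucher → ¬quarantine_shipment), but O(log_voucher) is not derivable from the premises, so it does not yield O(¬quarantine_shipment).
So O(¬quarantine_shipment) is not derivable, and the apparent clash with O(quarantine_shipment) does not arise.
A world satisfying every obligation exists (e.g. anonymize_blueprint=true, anonymize_waiver=false, declare_conflict=true, escalate_roster=false, inspect_dossier=false, log_voucher=false, ping_server=false, post_bond=true, quarantine_shipment=true, redact_ballot=false, release_detainee=true, take_oath=false); no atom is both obligatory and forbidden, so the set is consistent.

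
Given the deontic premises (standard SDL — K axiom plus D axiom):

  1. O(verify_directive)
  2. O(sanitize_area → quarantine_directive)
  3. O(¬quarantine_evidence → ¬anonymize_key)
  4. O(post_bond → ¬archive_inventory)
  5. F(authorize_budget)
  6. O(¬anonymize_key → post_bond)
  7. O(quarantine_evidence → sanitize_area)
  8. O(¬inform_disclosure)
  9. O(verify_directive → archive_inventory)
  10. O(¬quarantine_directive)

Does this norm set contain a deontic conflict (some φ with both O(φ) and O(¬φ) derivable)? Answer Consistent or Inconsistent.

Premise 1 states O(verify_directive) outright.
With premise 9, O(verify_directive → archive_inventory), the K-axiom yields O(archive_inventory).
The contrapositive of premise 4 (O(post_bond → ¬archive_inventory)) is O(archive_inventory → ¬post_bond), and O(archive_inventory) is already established, so O(¬post_bond).
Premise 6 is O(¬anonymize_key → post_bond); contrapositively O(¬post_bond → anonymize_key). Since O(¬post_bond) holds, K gives O(anonymize_key).
Premise 3, O(¬quarantine_evidence → ¬anonymize_key), contraposes to O(anonymize_key → quarantine_evidence); with O(anonymize_key) we get O(quarantine_evidence).
With premise 7, O(quarantine_evidence → sanitize_area), the K-axiom yields O(sanitize_area).
Premise 2 is O(sanitize_area → quarantine_directive); since O(sanitize_area), deontic closure gives O(quarantine_directive).
But premise 10 directly asserts O(¬quarantine_directive).
We now have both O(quarantine_directive) and O(¬quarantine_directive) — quarantine_directive is simultaneously obligatory and forbidden, violating the D-axiom.

Inconsistent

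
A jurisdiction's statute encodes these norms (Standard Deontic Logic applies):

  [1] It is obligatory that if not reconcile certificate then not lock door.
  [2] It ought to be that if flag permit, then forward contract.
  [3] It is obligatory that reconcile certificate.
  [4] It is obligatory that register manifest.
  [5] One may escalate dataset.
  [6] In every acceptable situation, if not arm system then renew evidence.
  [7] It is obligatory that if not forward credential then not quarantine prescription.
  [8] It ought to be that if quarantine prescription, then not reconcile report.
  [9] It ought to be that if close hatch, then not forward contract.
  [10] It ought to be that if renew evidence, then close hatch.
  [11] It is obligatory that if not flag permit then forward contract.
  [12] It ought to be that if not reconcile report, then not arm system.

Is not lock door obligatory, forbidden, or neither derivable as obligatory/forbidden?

Premise 1 is O(¬reconcile_certificate → ¬lock_door), but O(¬reconcile_certificate) is not derivable from the premises, so it does not yield O(¬lock_door).
No premise or chain of K-axiom applications forces O(¬lock_door), and none forces O(lock_door). So ¬lock_door is neither obligatory nor forbidden under these norms.

Neither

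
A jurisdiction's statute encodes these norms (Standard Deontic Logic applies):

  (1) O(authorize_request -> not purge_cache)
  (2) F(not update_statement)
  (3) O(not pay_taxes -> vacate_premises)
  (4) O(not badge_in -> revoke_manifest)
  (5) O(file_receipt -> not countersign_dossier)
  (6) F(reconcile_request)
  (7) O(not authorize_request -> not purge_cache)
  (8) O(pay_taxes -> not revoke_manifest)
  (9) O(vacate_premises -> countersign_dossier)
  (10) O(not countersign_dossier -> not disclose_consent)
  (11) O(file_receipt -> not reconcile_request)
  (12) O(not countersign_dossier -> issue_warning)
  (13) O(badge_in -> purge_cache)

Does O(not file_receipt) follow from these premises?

Premises 1 and 7 cover both cases: O(authorize_request -> not purge_cache) and O(not authorize_request -> not purge_cache). Since authorize_request ∨ not authorize_request is a tautology, O(not purge_cache) follows.
Premise 13 is O(badge_in -> purge_cache); contrapositively O(not purge_cache -> not badge_in). Since O(not purge_cache) holds, K gives O(not badge_in).
Applying K to premise 4 (O(not badge_in -> revoke_manifest)) and O(not badge_in) yields O(revoke_manifest).
Premise 8, O(pay_taxes -> not revoke_manifest), contraposes to O(revoke_manifest -> not pay_taxes); with O(revoke_manifest) we get O(not pay_taxes).
From O(not pay_taxes) and premise 3, O(not pay_taxes -> vacate_premises), we obtain O(vacate_premises).
Premise 9 is O(vacate_premises -> countersign_dossier); since O(vacate_premises), deontic closure gives O(countersign_dossier).
Premise 5, O(file_receipt -> not countersign_dossier), contraposes to O(countersign_dossier -> not file_receipt); with O(countersign_dossier) we get O(not file_receipt).
Premises 2, 6, 10, 11, 12 do not contribute to this derivation.
So O(not file_receipt) follows.

Yes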